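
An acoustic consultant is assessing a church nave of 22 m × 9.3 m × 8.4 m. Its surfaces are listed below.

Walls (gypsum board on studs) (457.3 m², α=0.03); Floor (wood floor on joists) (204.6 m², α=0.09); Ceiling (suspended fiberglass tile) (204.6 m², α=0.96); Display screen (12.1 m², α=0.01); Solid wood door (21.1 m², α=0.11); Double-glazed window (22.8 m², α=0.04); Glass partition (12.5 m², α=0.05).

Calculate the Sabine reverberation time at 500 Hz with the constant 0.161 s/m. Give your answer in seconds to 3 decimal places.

1.190 sec

Equivalent absorption area: A = 457.3·0.03 + 204.6·0.09 + 204.6·0.96 + 12.1·0.01 + 21.1·0.11 + 22.8·0.04 + 12.5·0.05 = 232.528 m².
V = 22·9.3·8.4 = 1718.64 m³.
Sabine: RT60 = 0.161 × 1718.64 / 232.528 = 1.190 s.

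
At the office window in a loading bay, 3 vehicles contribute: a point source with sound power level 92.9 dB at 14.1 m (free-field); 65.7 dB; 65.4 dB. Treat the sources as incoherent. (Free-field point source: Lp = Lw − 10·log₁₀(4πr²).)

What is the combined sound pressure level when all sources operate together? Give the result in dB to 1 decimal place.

Source at 14.1 m: Lp = 92.9 − 10·log₁₀(4π·14.1²) = 92.9 − 10·log₁₀(2498.320) = 58.9 dB.
Sum in the linear (power) domain: Σ 10^(Lᵢ/10) = 10^(58.9/10) + 10^(65.7/10) + 10^(65.4/10) = 7.959e+06.
L_total = 10·log₁₀(7.959e+06) = 69.0 dB.

69.0 dB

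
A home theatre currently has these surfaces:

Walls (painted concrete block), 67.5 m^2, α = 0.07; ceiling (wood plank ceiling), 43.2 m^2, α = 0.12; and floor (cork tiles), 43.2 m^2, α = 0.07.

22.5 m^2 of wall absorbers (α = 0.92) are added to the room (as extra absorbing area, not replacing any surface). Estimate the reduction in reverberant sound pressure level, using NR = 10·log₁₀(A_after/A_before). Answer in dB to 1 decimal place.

4.2 dB

Total absorption A_before = 67.5·0.07 + 43.2·0.12 + 43.2·0.07
  = 4.725 + 5.184 + 3.024 = 12.933 m^2 sabins.
Treatment contributes 22.5·0.92 = 20.700 sabins.
A_after = 12.933 + 20.700 = 33.633 sabins.
NR = 10·log₁₀(33.633/12.933) = 4.2 dB.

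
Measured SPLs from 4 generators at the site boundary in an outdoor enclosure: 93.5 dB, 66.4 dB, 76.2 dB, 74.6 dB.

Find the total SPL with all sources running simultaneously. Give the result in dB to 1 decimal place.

Σ 10^(Lᵢ/10) = 2.314e+09.
Combined level = 10 log₁₀(2.314e+09) = 93.6 dB.

93.6 dB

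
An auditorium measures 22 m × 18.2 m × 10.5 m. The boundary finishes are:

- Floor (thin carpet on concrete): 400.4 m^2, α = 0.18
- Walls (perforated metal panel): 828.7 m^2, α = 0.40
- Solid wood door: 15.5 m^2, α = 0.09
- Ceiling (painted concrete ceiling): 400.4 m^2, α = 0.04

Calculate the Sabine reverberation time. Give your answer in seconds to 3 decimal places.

Summing Sᵢαᵢ: 72.072 + 331.480 + 1.395 + 16.016 → A = 420.963 sabins.
Volume V = 22 × 18.2 × 10.5 = 4204.2 m³.
T = 0.161 V/A = 0.161·4204.2/420.963 = 1.608 s.

1.608 s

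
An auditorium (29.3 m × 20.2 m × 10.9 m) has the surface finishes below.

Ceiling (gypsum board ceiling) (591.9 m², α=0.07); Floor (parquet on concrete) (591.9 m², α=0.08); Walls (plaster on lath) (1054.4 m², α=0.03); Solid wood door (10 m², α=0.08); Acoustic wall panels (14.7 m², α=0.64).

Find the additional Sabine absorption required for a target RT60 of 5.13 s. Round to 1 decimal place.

71.8 sabins

Equivalent absorption area: A₁ = 591.9·0.07 + 591.9·0.08 + 1054.4·0.03 + 10·0.08 + 14.7·0.64 = 130.625 m².
For T = 5.13 s, need A₂ = 0.161·V/T = 0.161·6451.274/5.13 = 202.467 sabins.
Additional absorption ΔA = 202.467 − 130.625 = 71.8 sabins.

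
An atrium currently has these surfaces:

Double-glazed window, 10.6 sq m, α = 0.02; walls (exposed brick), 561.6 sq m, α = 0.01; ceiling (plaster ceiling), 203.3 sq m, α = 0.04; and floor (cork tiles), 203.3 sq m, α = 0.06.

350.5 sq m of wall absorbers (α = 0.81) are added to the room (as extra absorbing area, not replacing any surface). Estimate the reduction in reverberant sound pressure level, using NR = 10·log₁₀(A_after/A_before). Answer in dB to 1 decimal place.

Summing Sᵢαᵢ: 0.212 + 5.616 + 8.132 + 12.198 → A_before = 26.158 sabins.
Treatment contributes 350.5·0.81 = 283.905 sabins.
New total A_after = 310.063 sabins.
Reduction = 10 log₁₀(A_after/A_before) = 10 log₁₀(11.8535) = 10.7 dB.

10.7 dB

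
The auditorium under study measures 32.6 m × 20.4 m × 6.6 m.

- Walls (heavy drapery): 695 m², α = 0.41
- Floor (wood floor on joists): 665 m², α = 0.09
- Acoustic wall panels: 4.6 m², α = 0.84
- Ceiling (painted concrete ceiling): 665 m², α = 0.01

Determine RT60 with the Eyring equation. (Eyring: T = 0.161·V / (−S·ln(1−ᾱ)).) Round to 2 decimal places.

1.81 s

S = Σ Sᵢ = 2029.6 m².
Σ(Sᵢαᵢ) = 695×0.41 + 665×0.09 + 4.6×0.84 + 665×0.01 = 355.314.
ᾱ = 355.314 / 2029.6 = 0.1751.
−S·ln(1−ᾱ) = −2029.6 × ln(1 − 0.1751) = 390.684.
V = 32.6 × 20.4 × 6.6 = 4389.264 m³.
T = 0.161·V/[−S·ln(1−ᾱ)] = 0.161·4389.264/390.684 = 1.81 s.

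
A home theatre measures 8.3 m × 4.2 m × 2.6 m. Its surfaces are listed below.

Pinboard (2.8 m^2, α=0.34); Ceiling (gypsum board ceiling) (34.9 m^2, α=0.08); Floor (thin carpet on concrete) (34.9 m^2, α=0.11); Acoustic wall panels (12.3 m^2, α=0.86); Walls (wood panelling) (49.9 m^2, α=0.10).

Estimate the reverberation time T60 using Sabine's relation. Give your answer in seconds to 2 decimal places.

0.63 s

A = Σ Sᵢαᵢ = 2.8×0.34 + 34.9×0.08 + 34.9×0.11 + 12.3×0.86 + 49.9×0.10 = 23.151 sabins.
Volume V = 8.3 × 4.2 × 2.6 = 90.636 m³.
T = 0.161 V/A = 0.161·90.636/23.151 = 0.63 s.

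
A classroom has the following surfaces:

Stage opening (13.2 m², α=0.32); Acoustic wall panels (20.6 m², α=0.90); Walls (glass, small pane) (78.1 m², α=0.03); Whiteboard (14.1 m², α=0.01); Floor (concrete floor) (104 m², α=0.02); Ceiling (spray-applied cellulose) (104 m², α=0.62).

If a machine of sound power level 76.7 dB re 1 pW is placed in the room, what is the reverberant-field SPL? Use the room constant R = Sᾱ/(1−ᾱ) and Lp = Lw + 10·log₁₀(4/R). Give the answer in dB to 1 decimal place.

A = 91.808 sabins; S = 334.0 m².
ᾱ = 91.808/334.0 = 0.2749; R = Sᾱ/(1−ᾱ) = 91.808/(1−0.2749) = 126.614 m².
Lp = Lw + 10 log₁₀(4/R) = 76.7 -15.00 = 61.7 dB.

61.7 dB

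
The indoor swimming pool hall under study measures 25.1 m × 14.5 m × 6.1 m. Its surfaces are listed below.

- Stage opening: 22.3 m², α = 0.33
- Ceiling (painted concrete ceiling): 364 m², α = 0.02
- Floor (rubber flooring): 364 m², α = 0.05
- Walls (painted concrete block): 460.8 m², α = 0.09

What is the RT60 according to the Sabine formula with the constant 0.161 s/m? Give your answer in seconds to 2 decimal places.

Equivalent absorption area: A = 22.3×0.33 + 364×0.02 + 364×0.05 + 460.8×0.09 = 74.311 m².
V = 25.1·14.5·6.1 = 2220.095 m³.
T = 0.161 V/A = 0.161·2220.095/74.311 = 4.81 s.

4.81 s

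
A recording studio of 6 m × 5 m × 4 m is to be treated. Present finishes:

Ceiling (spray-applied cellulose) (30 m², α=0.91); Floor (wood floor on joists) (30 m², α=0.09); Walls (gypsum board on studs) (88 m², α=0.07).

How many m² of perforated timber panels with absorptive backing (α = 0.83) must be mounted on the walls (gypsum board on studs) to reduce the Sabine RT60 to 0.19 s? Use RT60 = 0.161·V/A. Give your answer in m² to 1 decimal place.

Total absorption A₁ = 30·0.91 + 30·0.09 + 88·0.07
  = 27.300 + 2.700 + 6.160 = 36.160 m² sabins.
Required A₂ = 0.161·120/0.19 = 101.684 sabins.
Absorption to add: 101.684 − 36.160 = 65.524 sabins.
Each m² of panel replacing the walls (gypsum board on studs) adds (0.83 − 0.07) = 0.76 sabins.
Area = ΔA/Δα = 65.524/0.76 = 86.2 m².

86.2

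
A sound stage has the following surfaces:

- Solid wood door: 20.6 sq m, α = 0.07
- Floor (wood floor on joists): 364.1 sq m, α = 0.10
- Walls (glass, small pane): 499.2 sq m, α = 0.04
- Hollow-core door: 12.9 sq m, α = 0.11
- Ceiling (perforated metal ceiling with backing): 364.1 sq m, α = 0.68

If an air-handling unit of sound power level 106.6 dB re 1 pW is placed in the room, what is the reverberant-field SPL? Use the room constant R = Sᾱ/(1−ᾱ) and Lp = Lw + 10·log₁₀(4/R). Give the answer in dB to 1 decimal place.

Σ(Sᵢαᵢ) = 20.6·0.07 + 364.1·0.10 + 499.2·0.04 + 12.9·0.11 + 364.1·0.68 = 306.827; total area S = 1260.9 sq m.
ᾱ = 0.2433, so room constant R = A/(1−ᾱ) = 405.480 sq m.
Lp = Lw + 10 log₁₀(4/R) = 106.6 -20.06 = 86.5 dB.

86.5 dB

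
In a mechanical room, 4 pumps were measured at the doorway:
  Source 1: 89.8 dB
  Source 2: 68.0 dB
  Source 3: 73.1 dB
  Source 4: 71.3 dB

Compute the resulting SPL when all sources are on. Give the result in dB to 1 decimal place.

90.0 dB

Converting to relative power and adding: 10^(89.8/10) + 10^(68.0/10) + 10^(73.1/10) + 10^(71.3/10) = 9.952e+08.
L_total = 10·log₁₀(9.952e+08) = 90.0 dB.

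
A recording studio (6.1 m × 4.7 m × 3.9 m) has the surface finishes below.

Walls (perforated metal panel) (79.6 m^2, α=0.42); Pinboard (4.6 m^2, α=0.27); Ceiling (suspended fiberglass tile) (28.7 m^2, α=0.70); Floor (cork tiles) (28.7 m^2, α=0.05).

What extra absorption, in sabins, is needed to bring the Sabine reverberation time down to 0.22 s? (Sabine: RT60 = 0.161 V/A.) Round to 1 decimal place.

Summing Sᵢαᵢ: 33.432 + 1.242 + 20.090 + 1.435 → A₁ = 56.199 sabins.
For T = 0.22 s, need A₂ = 0.161·V/T = 0.161·111.813/0.22 = 81.827 sabins.
ΔA = A₂ − A₁ = 81.827 − 56.199 = 25.6 sabins.

25.6 sabins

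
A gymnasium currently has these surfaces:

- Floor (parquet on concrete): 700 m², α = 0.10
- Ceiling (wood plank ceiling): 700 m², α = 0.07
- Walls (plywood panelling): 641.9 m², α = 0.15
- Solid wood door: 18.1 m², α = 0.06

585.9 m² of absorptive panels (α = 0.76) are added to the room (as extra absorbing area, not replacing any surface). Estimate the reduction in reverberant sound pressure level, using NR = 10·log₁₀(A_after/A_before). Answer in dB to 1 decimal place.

Total absorption A_before = 700×0.10 + 700×0.07 + 641.9×0.15 + 18.1×0.06
  = 70.000 + 49.000 + 96.285 + 1.086 = 216.371 m² sabins.
Added absorption = 585.9 × 0.76 = 445.284 sabins.
New total A_after = 661.655 sabins.
NR = 10·log₁₀(661.655/216.371) = 4.9 dB.

4.9 dB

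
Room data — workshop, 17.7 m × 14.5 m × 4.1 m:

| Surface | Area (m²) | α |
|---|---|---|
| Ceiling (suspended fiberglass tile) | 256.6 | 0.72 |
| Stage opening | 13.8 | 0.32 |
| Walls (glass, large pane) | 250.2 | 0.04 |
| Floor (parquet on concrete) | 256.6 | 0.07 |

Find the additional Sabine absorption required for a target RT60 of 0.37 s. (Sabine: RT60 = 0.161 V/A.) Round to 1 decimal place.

240.7 sabins

Summing Sᵢαᵢ: 184.752 + 4.416 + 10.008 + 17.962 → A₁ = 217.138 sabins.
For T = 0.37 s, need A₂ = 0.161·V/T = 0.161·1052.265/0.37 = 457.877 sabins.
Additional absorption ΔA = 457.877 − 217.138 = 240.7 sabins.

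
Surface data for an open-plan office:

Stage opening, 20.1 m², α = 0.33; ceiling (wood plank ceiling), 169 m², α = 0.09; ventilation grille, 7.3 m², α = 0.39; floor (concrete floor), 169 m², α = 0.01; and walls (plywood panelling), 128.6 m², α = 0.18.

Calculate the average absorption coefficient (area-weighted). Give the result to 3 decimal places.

0.100

Total surface area S = 494.0 m².
A = 20.1×0.33 + 169×0.09 + 7.3×0.39 + 169×0.01 + 128.6×0.18 = 49.528 sabins.
ᾱ = 49.528 / 494.0 = 0.100.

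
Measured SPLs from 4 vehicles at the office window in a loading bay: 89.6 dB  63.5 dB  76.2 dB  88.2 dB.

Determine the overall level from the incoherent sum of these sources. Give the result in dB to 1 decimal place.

Σ 10^(Lᵢ/10) = 1.617e+09.
Combined level = 10 log₁₀(1.617e+09) = 92.1 dB.

92.1 dB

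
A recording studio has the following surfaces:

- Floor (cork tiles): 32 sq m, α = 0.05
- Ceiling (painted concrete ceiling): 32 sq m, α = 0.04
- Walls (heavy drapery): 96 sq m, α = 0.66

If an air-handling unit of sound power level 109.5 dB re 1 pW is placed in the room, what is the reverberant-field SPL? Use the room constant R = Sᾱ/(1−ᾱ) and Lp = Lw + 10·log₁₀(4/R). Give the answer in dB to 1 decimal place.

95.0 dB

A = 66.240 sabins; S = 160.0 sq m.
ᾱ = 0.4140, so room constant R = A/(1−ᾱ) = 113.038 sq m.
Lp = 109.5 + 10·log₁₀(4/113.038) = 109.5 + (-14.51) = 95.0 dB.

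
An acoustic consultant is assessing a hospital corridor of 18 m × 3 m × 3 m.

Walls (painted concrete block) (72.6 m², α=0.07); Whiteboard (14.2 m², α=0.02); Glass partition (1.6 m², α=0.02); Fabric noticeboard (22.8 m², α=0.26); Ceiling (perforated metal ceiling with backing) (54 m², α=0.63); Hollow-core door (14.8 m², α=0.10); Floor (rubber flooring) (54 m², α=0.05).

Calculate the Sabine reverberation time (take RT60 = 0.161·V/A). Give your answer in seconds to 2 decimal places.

A = Σ Sᵢαᵢ = 72.6·0.07 + 14.2·0.02 + 1.6·0.02 + 22.8·0.26 + 54·0.63 + 14.8·0.10 + 54·0.05 = 49.526 sabins.
Room volume: 162 m³.
RT60 = 0.161 · V / A = 0.161 × 162 / 49.526 = 0.53 s.

0.53 seconds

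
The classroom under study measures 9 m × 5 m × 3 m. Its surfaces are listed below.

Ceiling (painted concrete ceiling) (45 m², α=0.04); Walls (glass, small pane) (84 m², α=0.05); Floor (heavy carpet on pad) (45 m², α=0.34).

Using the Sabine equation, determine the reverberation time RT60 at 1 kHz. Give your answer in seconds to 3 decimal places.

1.020 s

A = Σ Sᵢαᵢ = 45·0.04 + 84·0.05 + 45·0.34 = 21.300 sabins.
Room volume: 135 m³.
T = 0.161 V/A = 0.161·135/21.300 = 1.020 s.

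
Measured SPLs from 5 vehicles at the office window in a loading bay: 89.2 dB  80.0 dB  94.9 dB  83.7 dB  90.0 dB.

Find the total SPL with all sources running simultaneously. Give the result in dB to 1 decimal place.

Converting to relative power and adding: 10^(89.2/10) + 10^(80.0/10) + 10^(94.9/10) + 10^(83.7/10) + 10^(90.0/10) = 5.256e+09.
L_total = 10·log₁₀(5.256e+09) = 97.2 dB.

97.2 dB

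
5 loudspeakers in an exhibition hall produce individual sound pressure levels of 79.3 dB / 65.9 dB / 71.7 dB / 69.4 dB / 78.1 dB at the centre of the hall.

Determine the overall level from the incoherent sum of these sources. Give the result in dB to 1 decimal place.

82.5 dB

Sum in the linear (power) domain: Σ 10^(Lᵢ/10) = 10^(79.3/10) + 10^(65.9/10) + 10^(71.7/10) + 10^(69.4/10) + 10^(78.1/10) = 1.771e+08.
Back to dB: 10·log₁₀ Σ = 82.5 dB.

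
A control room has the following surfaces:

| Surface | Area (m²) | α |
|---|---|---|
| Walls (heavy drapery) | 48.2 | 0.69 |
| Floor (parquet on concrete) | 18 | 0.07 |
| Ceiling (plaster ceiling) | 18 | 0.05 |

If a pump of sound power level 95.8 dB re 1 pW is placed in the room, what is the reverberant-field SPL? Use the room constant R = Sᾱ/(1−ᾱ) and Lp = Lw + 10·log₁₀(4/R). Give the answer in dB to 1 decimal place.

84.0 dB

Σ(Sᵢαᵢ) = 48.2·0.69 + 18·0.07 + 18·0.05 = 35.418; total area S = 84.2 m².
ᾱ = 0.4206, so room constant R = A/(1−ᾱ) = 61.129 m².
Lp = Lw + 10 log₁₀(4/R) = 95.8 -11.84 = 84.0 dB.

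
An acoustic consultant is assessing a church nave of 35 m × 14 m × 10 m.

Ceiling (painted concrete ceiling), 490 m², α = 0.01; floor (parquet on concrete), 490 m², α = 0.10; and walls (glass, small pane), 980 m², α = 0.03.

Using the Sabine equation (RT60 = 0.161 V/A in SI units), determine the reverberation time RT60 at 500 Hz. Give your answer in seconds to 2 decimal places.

Equivalent absorption area: A = 490·0.01 + 490·0.10 + 980·0.03 = 83.300 m².
Room volume: 4900 m³.
Sabine: RT60 = 0.161 × 4900 / 83.300 = 9.47 s.

9.47 s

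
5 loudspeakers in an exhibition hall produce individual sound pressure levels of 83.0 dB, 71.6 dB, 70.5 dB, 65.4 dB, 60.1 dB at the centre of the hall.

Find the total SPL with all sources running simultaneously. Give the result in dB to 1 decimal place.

83.6 dB

Sum in the linear (power) domain: Σ 10^(Lᵢ/10) = 10^(83.0/10) + 10^(71.6/10) + 10^(70.5/10) + 10^(65.4/10) + 10^(60.1/10) = 2.297e+08.
Back to dB: 10·log₁₀ Σ = 83.6 dB.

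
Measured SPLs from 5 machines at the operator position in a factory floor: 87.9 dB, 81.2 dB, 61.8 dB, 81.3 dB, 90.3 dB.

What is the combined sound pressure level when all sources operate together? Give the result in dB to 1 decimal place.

92.9 dB

Sum in the linear (power) domain: Σ 10^(Lᵢ/10) = 10^(87.9/10) + 10^(81.2/10) + 10^(61.8/10) + 10^(81.3/10) + 10^(90.3/10) = 1.956e+09.
L_total = 10·log₁₀(1.956e+09) = 92.9 dB.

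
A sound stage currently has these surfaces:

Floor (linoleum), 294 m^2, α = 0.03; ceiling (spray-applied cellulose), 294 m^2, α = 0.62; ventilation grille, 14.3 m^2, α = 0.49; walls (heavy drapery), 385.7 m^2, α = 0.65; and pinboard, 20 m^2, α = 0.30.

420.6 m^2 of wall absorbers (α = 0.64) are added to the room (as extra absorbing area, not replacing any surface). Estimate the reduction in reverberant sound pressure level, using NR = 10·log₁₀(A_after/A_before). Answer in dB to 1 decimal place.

2.0 dB

Equivalent absorption area: A_before = 294×0.03 + 294×0.62 + 14.3×0.49 + 385.7×0.65 + 20×0.30 = 454.812 m^2.
Added absorption = 420.6 × 0.64 = 269.184 sabins.
New total A_after = 723.996 sabins.
NR = 10·log₁₀(723.996/454.812) = 2.0 dB.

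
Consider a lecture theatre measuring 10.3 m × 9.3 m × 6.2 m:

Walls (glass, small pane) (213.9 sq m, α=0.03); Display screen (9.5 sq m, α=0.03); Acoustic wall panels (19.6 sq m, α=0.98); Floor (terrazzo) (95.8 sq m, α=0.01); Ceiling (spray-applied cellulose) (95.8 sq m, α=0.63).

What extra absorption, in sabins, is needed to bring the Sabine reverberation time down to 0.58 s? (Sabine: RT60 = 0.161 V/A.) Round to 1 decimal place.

A₁ = Σ Sᵢαᵢ = 213.9*0.03 + 9.5*0.03 + 19.6*0.98 + 95.8*0.01 + 95.8*0.63 = 87.222 sabins.
For T = 0.58 s, need A₂ = 0.161·V/T = 0.161·593.898/0.58 = 164.858 sabins.
Additional absorption ΔA = 164.858 − 87.222 = 77.6 sabins.

77.6 sabins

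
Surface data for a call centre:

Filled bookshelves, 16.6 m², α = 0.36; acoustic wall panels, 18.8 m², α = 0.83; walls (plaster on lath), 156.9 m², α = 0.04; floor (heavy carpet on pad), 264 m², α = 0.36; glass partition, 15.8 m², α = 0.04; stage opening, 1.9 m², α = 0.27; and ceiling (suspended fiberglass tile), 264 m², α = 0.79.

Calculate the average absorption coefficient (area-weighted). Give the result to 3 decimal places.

Total surface area S = 738.0 m².
Weighted sum Σ Sα = 332.601.
ᾱ = 332.601 / 738.0 = 0.451.

0.451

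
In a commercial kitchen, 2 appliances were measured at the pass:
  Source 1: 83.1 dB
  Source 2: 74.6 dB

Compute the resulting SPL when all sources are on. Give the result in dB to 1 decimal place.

Σ 10^(Lᵢ/10) = 2.33e+08.
Back to dB: 10·log₁₀ Σ = 83.7 dB.

83.7 dB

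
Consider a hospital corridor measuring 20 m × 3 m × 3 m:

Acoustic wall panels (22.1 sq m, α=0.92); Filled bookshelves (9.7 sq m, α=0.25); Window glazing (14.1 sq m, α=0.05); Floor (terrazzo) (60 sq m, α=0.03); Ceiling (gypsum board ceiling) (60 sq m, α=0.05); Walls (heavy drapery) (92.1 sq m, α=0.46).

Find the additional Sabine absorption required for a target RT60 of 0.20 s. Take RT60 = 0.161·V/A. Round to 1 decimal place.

Total absorption A₁ = 22.1*0.92 + 9.7*0.25 + 14.1*0.05 + 60*0.03 + 60*0.05 + 92.1*0.46
  = 20.332 + 2.425 + 0.705 + 1.800 + 3.000 + 42.366 = 70.628 sq m sabins.
For T = 0.20 s, need A₂ = 0.161·V/T = 0.161·180/0.20 = 144.900 sabins.
Additional absorption ΔA = 144.900 − 70.628 = 74.3 sabins.

74.3 sabins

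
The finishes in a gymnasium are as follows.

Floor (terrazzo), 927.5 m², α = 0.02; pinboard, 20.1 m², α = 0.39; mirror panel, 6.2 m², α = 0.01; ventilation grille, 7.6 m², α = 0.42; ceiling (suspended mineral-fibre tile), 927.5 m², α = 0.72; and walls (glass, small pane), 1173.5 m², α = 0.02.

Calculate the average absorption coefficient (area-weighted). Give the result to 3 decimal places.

0.235

Total surface area S = 3062.4 m².
Weighted sum Σ Sα = 720.913.
ᾱ = 720.913 / 3062.4 = 0.235.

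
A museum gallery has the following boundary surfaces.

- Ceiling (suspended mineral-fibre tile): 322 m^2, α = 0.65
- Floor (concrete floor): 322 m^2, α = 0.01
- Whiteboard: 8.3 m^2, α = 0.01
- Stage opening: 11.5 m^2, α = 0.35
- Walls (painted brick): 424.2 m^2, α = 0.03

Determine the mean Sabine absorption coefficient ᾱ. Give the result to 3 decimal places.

Total surface area S = 1088.0 m^2.
Weighted sum Σ Sα = 229.354.
ᾱ = 229.354 / 1088.0 = 0.211.

0.211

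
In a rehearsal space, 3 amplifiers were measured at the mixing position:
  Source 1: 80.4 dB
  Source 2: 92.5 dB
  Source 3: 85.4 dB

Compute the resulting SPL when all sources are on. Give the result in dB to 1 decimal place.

Sum in the linear (power) domain: Σ 10^(Lᵢ/10) = 10^(80.4/10) + 10^(92.5/10) + 10^(85.4/10) = 2.235e+09.
Combined level = 10 log₁₀(2.235e+09) = 93.5 dB.

93.5 dB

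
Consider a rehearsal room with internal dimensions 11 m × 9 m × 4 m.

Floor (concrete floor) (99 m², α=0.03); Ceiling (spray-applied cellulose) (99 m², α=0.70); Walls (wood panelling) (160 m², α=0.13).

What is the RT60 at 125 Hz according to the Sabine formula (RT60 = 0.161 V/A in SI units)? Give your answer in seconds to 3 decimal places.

Summing Sᵢαᵢ: 2.970 + 69.300 + 20.800 → A = 93.070 sabins.
Volume V = 11 × 9 × 4 = 396 m³.
RT60 = 0.161 · V / A = 0.161 × 396 / 93.070 = 0.685 s.

0.685 seconds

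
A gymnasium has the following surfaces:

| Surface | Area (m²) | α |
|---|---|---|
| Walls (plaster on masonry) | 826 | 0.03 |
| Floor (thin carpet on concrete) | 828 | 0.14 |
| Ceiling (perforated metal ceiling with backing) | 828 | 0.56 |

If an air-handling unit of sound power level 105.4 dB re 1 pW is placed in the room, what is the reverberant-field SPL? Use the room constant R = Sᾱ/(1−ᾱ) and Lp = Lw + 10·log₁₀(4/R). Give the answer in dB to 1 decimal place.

Σ(Sᵢαᵢ) = 826×0.03 + 828×0.14 + 828×0.56 = 604.380; total area S = 2482.0 m².
ᾱ = 604.380/2482.0 = 0.2435; R = Sᾱ/(1−ᾱ) = 604.380/(1−0.2435) = 798.916 m².
Lp = 105.4 + 10·log₁₀(4/798.916) = 105.4 + (-23.00) = 82.4 dB.

82.4 dB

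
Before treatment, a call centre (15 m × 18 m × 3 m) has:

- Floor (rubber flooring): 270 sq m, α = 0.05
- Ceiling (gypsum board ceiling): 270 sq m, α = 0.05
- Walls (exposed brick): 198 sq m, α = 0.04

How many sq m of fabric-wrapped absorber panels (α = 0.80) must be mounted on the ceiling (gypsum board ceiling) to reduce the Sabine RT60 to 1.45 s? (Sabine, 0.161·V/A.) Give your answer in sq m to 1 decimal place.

Equivalent absorption area: A₁ = 270·0.05 + 270·0.05 + 198·0.04 = 34.920 sq m.
Required A₂ = 0.161·810/1.45 = 89.938 sabins.
Absorption to add: 89.938 − 34.920 = 55.018 sabins.
Each sq m of panel replacing the ceiling (gypsum board ceiling) adds (0.80 − 0.05) = 0.75 sabins.
Area = ΔA/Δα = 55.018/0.75 = 73.4 sq m.

73.4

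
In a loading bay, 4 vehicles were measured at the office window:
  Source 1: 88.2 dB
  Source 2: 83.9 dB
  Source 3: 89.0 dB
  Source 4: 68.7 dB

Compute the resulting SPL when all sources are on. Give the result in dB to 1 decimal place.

92.3 dB

Converting to relative power and adding: 10^(88.2/10) + 10^(83.9/10) + 10^(89.0/10) + 10^(68.7/10) = 1.708e+09.
L_total = 10·log₁₀(1.708e+09) = 92.3 dB.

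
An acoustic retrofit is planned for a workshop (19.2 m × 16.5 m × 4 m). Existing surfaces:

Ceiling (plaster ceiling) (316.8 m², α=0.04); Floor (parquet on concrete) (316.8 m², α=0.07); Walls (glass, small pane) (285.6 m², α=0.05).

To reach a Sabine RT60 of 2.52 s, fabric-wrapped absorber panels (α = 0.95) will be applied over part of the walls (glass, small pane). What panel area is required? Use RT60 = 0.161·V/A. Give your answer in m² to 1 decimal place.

35.4

Total absorption A₁ = 316.8*0.04 + 316.8*0.07 + 285.6*0.05
  = 12.672 + 22.176 + 14.280 = 49.128 m² sabins.
Required A₂ = 0.161·1267.2/2.52 = 80.960 sabins.
Absorption to add: 80.960 − 49.128 = 31.832 sabins.
Each m² of panel replacing the walls (glass, small pane) adds (0.95 − 0.05) = 0.90 sabins.
Area = ΔA/Δα = 31.832/0.90 = 35.4 m².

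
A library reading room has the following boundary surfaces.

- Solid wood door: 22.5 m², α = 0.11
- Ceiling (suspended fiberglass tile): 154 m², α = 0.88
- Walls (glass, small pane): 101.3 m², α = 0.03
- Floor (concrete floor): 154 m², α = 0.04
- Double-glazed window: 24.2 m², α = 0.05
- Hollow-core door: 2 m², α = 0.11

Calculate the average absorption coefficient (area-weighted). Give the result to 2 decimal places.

Total surface area S = 458.0 m².
A = 22.5*0.11 + 154*0.88 + 101.3*0.03 + 154*0.04 + 24.2*0.05 + 2*0.11 = 148.624 sabins.
ᾱ = A/S = 0.32.

0.32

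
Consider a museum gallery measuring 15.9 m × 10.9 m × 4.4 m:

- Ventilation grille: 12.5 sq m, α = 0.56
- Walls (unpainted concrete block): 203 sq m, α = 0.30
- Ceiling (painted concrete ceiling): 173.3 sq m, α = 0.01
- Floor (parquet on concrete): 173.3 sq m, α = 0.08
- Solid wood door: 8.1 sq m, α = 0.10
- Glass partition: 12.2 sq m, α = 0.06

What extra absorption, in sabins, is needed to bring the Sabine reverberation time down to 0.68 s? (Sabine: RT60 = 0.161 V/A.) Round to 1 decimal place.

95.5 sabins

A₁ = Σ Sᵢαᵢ = 12.5·0.56 + 203·0.30 + 173.3·0.01 + 173.3·0.08 + 8.1·0.10 + 12.2·0.06 = 85.039 sabins.
Target A₂ = 0.161·762.564/0.68 = 180.548 sabins (V = 762.564 m³).
Additional absorption ΔA = 180.548 − 85.039 = 95.5 sabins.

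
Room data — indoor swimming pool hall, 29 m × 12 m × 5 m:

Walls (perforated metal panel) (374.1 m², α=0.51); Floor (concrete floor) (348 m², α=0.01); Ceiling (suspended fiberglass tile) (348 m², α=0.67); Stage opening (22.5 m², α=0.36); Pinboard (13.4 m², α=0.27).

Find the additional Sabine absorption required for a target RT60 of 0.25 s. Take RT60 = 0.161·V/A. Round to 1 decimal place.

Summing Sᵢαᵢ: 190.791 + 3.480 + 233.160 + 8.100 + 3.618 → A₁ = 439.149 sabins.
V = 1740 m³. Required absorption A₂ = 0.161 × 1740 / 0.25 = 1120.560 sabins.
Shortfall: 1120.560 − 439.149 = 681.4 sabins.

681.4 sabins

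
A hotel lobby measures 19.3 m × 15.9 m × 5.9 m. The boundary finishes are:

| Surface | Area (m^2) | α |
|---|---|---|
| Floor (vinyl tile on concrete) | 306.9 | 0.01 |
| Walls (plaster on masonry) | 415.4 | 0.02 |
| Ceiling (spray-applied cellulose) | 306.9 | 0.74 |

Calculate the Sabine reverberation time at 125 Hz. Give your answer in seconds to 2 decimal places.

1.22 s

Total absorption A = 306.9×0.01 + 415.4×0.02 + 306.9×0.74
  = 3.069 + 8.308 + 227.106 = 238.483 m^2 sabins.
Room volume: 1810.533 m³.
RT60 = 0.161 · V / A = 0.161 × 1810.533 / 238.483 = 1.22 s.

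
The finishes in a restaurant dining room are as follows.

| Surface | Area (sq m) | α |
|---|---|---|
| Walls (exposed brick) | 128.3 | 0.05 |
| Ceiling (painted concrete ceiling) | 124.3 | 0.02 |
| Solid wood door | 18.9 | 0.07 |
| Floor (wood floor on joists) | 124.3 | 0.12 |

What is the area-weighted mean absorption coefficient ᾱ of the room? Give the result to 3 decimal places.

0.064

S = Σ Sᵢ = 128.3 + 124.3 + 18.9 + 124.3 = 395.8 sq m.
Weighted sum Σ Sα = 25.140.
ᾱ = 25.140 / 395.8 = 0.064.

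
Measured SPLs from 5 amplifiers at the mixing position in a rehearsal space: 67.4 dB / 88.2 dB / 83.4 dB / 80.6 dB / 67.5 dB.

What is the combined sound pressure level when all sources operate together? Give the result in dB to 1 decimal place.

Σ 10^(Lᵢ/10) = 1.005e+09.
L_total = 10·log₁₀(1.005e+09) = 90.0 dB.

90.0 dB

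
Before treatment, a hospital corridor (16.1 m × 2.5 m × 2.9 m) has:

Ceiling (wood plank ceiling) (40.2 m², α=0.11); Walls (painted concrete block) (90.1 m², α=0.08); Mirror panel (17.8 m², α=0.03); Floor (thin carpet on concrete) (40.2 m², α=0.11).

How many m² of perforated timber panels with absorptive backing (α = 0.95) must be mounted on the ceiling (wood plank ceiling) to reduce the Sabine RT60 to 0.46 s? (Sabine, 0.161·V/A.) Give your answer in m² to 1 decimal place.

Equivalent absorption area: A₁ = 40.2*0.11 + 90.1*0.08 + 17.8*0.03 + 40.2*0.11 = 16.586 m².
Required A₂ = 0.161·116.725/0.46 = 40.854 sabins.
ΔA needed = 40.854 − 16.586 = 24.268 sabins.
Each m² of panel replacing the ceiling (wood plank ceiling) adds (0.95 − 0.11) = 0.84 sabins.
Panel area = 24.268 / 0.84 = 28.9 m².

28.9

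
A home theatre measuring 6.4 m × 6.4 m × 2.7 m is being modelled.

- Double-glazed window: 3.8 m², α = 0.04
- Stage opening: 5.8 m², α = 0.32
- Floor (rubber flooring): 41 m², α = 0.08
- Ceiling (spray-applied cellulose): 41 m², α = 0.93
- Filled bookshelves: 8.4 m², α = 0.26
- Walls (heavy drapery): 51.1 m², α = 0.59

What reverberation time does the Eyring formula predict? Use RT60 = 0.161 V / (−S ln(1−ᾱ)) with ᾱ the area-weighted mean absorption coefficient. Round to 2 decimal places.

0.17 s

Total surface area S = 3.8 + 5.8 + 41 + 41 + 8.4 + 51.1 = 151.1 m².
Σ(Sᵢαᵢ) = 3.8·0.04 + 5.8·0.32 + 41·0.08 + 41·0.93 + 8.4·0.26 + 51.1·0.59 = 75.751.
ᾱ = 75.751 / 151.1 = 0.5013.
−S·ln(1−ᾱ) = −151.1 × ln(1 − 0.5013) = 105.128.
V = 6.4 × 6.4 × 2.7 = 110.592 m³.
T = 0.161·V/[−S·ln(1−ᾱ)] = 0.161·110.592/105.128 = 0.17 s.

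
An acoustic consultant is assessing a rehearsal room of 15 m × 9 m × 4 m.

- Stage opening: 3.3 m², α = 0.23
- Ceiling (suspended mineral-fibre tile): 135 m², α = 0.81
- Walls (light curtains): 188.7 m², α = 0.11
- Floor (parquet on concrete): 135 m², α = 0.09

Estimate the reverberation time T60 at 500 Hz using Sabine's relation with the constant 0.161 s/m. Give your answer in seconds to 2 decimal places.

A = Σ Sᵢαᵢ = 3.3·0.23 + 135·0.81 + 188.7·0.11 + 135·0.09 = 143.016 sabins.
V = 15·9·4 = 540 m³.
Sabine: RT60 = 0.161 × 540 / 143.016 = 0.61 s.

0.61 seconds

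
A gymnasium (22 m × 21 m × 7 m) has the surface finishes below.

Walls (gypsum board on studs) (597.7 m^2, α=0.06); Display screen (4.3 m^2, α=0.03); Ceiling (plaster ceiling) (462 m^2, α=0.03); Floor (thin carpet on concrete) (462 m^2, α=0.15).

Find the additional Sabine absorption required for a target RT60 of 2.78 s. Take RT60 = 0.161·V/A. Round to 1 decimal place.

A₁ = Σ Sᵢαᵢ = 597.7×0.06 + 4.3×0.03 + 462×0.03 + 462×0.15 = 119.151 sabins.
For T = 2.78 s, need A₂ = 0.161·V/T = 0.161·3234/2.78 = 187.293 sabins.
Shortfall: 187.293 − 119.151 = 68.1 sabins.

68.1 sabins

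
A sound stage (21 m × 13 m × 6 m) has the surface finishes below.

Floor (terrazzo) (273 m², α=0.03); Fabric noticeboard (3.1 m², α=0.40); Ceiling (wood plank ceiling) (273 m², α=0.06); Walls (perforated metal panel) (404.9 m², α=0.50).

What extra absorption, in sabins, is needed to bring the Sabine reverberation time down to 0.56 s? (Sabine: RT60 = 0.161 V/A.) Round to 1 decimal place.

242.7 sabins

Total absorption A₁ = 273·0.03 + 3.1·0.40 + 273·0.06 + 404.9·0.50
  = 8.190 + 1.240 + 16.380 + 202.450 = 228.260 m² sabins.
V = 1638 m³. Required absorption A₂ = 0.161 × 1638 / 0.56 = 470.925 sabins.
ΔA = A₂ − A₁ = 470.925 − 228.260 = 242.7 sabins.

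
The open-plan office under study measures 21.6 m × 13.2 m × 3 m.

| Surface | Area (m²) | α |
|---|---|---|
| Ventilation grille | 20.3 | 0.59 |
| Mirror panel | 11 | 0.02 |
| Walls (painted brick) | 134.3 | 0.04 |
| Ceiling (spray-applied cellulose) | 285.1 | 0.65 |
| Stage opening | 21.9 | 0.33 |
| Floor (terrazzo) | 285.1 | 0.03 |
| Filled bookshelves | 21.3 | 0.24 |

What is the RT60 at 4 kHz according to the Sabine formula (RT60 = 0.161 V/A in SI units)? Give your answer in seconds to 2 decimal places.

0.62 s

Summing Sᵢαᵢ: 11.977 + 0.220 + 5.372 + 185.315 + 7.227 + 8.553 + 5.112 → A = 223.776 sabins.
V = 21.6·13.2·3 = 855.36 m³.
Sabine: RT60 = 0.161 × 855.36 / 223.776 = 0.62 s.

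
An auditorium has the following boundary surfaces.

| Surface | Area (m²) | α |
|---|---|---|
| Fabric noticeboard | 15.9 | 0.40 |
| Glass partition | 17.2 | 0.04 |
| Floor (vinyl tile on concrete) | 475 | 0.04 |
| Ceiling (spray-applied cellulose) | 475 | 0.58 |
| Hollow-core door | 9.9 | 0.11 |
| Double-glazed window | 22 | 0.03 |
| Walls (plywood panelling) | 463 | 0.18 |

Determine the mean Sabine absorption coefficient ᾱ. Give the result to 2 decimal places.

Total surface area S = 1478.0 m².
A = 15.9×0.40 + 17.2×0.04 + 475×0.04 + 475×0.58 + 9.9×0.11 + 22×0.03 + 463×0.18 = 386.637 sabins.
ᾱ = A/S = 0.26.

0.26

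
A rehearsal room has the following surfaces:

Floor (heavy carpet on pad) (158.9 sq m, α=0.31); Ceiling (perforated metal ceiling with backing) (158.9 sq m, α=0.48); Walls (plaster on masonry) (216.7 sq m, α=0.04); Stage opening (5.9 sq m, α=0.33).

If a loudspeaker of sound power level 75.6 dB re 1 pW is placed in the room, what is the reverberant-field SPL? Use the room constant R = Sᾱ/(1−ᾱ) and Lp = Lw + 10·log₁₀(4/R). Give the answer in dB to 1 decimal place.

A = 136.146 sabins; S = 540.4 sq m.
ᾱ = 0.2519, so room constant R = A/(1−ᾱ) = 181.989 sq m.
Lp = 75.6 + 10·log₁₀(4/181.989) = 75.6 + (-16.58) = 59.0 dB.

59.0 dB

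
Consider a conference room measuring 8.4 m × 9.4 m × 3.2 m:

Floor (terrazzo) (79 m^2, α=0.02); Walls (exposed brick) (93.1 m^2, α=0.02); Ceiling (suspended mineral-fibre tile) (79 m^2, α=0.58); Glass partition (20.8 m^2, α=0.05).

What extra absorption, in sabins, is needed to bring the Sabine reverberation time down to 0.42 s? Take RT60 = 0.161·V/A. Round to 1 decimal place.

Equivalent absorption area: A₁ = 79*0.02 + 93.1*0.02 + 79*0.58 + 20.8*0.05 = 50.302 m^2.
For T = 0.42 s, need A₂ = 0.161·V/T = 0.161·252.672/0.42 = 96.858 sabins.
Shortfall: 96.858 − 50.302 = 46.6 sabins.

46.6 sabins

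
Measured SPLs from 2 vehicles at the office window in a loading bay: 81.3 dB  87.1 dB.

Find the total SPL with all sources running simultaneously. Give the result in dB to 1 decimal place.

88.1 dB

Sum in the linear (power) domain: Σ 10^(Lᵢ/10) = 10^(81.3/10) + 10^(87.1/10) = 6.478e+08.
L_total = 10·log₁₀(6.478e+08) = 88.1 dB.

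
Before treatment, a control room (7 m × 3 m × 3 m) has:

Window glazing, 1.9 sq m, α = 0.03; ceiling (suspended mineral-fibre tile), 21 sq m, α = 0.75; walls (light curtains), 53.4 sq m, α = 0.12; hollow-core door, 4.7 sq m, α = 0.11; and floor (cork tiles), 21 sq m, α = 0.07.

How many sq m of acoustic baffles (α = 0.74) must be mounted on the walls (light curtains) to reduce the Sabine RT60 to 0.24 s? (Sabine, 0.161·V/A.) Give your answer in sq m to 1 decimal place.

Summing Sᵢαᵢ: 0.057 + 15.750 + 6.408 + 0.517 + 1.470 → A₁ = 24.202 sabins.
V = 63 m³. Target absorption A₂ = 0.161 × 63 / 0.24 = 42.263 sabins.
Absorption to add: 42.263 − 24.202 = 18.061 sabins.
Each sq m of panel replacing the walls (light curtains) adds (0.74 − 0.12) = 0.62 sabins.
Panel area = 18.061 / 0.62 = 29.1 sq m.

29.1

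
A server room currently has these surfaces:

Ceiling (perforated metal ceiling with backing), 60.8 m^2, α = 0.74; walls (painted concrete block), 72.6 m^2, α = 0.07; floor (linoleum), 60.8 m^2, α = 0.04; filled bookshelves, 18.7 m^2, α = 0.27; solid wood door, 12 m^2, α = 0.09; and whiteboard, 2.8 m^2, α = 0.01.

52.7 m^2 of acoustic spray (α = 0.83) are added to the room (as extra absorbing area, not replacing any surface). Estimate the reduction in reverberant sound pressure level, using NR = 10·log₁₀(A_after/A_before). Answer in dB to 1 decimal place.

2.4 dB

Summing Sᵢαᵢ: 44.992 + 5.082 + 2.432 + 5.049 + 1.080 + 0.028 → A_before = 58.663 sabins.
Treatment contributes 52.7·0.83 = 43.741 sabins.
New total A_after = 102.404 sabins.
NR = 10·log₁₀(102.404/58.663) = 2.4 dB.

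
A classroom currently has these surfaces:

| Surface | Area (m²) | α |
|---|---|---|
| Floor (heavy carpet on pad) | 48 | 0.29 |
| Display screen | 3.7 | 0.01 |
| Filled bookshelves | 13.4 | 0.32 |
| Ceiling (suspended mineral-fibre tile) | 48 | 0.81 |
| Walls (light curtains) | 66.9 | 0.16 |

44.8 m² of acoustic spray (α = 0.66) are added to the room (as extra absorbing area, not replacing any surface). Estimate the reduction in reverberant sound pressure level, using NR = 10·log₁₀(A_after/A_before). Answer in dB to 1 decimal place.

1.6 dB

Equivalent absorption area: A_before = 48*0.29 + 3.7*0.01 + 13.4*0.32 + 48*0.81 + 66.9*0.16 = 67.829 m².
Treatment contributes 44.8·0.66 = 29.568 sabins.
New total A_after = 97.397 sabins.
NR = 10·log₁₀(97.397/67.829) = 1.6 dB.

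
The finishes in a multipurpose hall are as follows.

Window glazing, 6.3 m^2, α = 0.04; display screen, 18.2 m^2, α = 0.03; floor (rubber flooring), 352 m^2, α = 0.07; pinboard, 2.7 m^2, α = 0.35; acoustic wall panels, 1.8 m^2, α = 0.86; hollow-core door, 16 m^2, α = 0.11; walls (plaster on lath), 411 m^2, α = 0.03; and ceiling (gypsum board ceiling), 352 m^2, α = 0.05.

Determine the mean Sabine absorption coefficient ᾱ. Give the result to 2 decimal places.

0.05

Total surface area S = 1160.0 m^2.
Weighted sum Σ Sα = 59.621.
ᾱ = 59.621 / 1160.0 = 0.05.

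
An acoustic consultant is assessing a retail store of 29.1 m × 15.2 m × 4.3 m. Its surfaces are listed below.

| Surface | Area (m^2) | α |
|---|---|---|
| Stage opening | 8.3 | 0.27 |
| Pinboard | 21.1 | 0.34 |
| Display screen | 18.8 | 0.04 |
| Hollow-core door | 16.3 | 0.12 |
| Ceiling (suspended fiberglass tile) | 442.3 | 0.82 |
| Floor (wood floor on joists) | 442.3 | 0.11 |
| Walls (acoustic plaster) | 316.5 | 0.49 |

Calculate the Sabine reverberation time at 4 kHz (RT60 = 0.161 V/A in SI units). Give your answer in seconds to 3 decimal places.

Summing Sᵢαᵢ: 2.241 + 7.174 + 0.752 + 1.956 + 362.686 + 48.653 + 155.085 → A = 578.547 sabins.
Volume V = 29.1 × 15.2 × 4.3 = 1901.976 m³.
RT60 = 0.161 · V / A = 0.161 × 1901.976 / 578.547 = 0.529 s.

0.529 s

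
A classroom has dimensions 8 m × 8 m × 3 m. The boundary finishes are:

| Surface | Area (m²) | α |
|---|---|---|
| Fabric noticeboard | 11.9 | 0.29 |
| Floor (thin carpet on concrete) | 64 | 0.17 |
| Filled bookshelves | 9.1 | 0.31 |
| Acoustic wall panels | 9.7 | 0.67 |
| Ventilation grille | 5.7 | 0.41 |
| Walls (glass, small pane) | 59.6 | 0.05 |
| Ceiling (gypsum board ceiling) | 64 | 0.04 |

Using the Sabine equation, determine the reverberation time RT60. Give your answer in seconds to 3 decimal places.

0.980 s

Summing Sᵢαᵢ: 3.451 + 10.880 + 2.821 + 6.499 + 2.337 + 2.980 + 2.560 → A = 31.528 sabins.
Room volume: 192 m³.
Sabine: RT60 = 0.161 × 192 / 31.528 = 0.980 s.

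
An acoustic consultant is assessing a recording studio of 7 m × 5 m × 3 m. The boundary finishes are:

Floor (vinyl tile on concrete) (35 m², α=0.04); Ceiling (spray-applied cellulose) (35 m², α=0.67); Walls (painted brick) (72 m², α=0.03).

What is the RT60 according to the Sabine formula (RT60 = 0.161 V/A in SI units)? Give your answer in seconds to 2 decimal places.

0.63 seconds

Equivalent absorption area: A = 35×0.04 + 35×0.67 + 72×0.03 = 27.010 m².
Room volume: 105 m³.
Sabine: RT60 = 0.161 × 105 / 27.010 = 0.63 s.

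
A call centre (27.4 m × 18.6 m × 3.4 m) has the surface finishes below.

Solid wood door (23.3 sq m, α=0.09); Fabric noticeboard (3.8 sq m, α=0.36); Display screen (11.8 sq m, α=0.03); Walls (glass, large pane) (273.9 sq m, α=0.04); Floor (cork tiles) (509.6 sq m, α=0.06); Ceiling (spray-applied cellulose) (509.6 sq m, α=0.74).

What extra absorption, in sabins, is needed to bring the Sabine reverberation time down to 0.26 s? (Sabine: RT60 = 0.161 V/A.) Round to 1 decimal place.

650.5 sabins

Total absorption A₁ = 23.3*0.09 + 3.8*0.36 + 11.8*0.03 + 273.9*0.04 + 509.6*0.06 + 509.6*0.74
  = 2.097 + 1.368 + 0.354 + 10.956 + 30.576 + 377.104 = 422.455 sq m sabins.
V = 1732.776 m³. Required absorption A₂ = 0.161 × 1732.776 / 0.26 = 1072.988 sabins.
ΔA = A₂ − A₁ = 1072.988 − 422.455 = 650.5 sabins.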